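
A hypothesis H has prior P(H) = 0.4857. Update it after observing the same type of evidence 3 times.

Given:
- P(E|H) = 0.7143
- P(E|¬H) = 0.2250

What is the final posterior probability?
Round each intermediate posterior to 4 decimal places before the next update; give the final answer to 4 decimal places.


Sequential Bayesian updating:

Initial prior: P(H) = 0.4857

Update 1:
  P(E) = 0.7143 × 0.4857 + 0.2250 × 0.5143 = 0.34693551 + 0.11571750 = 0.46265301
  P(H|E) = 0.34693551 / 0.46265301 = 0.7499

Update 2:
  P(E) = 0.7143 × 0.7499 + 0.2250 × 0.2501 = 0.53565357 + 0.05627250 = 0.59192607
  P(H|E) = 0.53565357 / 0.59192607 = 0.9049

Update 3:
  P(E) = 0.7143 × 0.9049 + 0.2250 × 0.0951 = 0.64637007 + 0.02139750 = 0.66776757
  P(H|E) = 0.64637007 / 0.66776757 = 0.9680

Final posterior: 0.9680


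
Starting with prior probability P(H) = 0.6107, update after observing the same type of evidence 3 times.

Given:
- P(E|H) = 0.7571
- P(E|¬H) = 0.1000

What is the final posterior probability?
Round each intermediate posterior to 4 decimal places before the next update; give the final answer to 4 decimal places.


Sequential Bayesian updating:

Initial prior: P(H) = 0.6107

Update 1:
  P(E) = 0.7571 × 0.6107 + 0.1000 × 0.3893 = 0.46236097 + 0.03893000 = 0.50129097
  P(H|E) = 0.46236097 / 0.50129097 = 0.9223

Update 2:
  P(E) = 0.7571 × 0.9223 + 0.1000 × 0.0777 = 0.69827333 + 0.00777000 = 0.70604333
  P(H|E) = 0.69827333 / 0.70604333 = 0.9890

Update 3:
  P(E) = 0.7571 × 0.9890 + 0.1000 × 0.0110 = 0.74877190 + 0.00110000 = 0.74987190
  P(H|E) = 0.74877190 / 0.74987190 = 0.9985

Final posterior: 0.9985


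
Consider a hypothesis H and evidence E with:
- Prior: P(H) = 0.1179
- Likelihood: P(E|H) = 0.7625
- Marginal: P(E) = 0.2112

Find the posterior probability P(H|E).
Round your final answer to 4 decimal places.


Using Bayes' theorem:

P(H|E) = P(E|H) × P(H) / P(E)
       = 0.7625 × 0.1179 / 0.2112
       = 0.08989875 / 0.2112
       = 0.4257

The evidence strengthens our belief in H.
Prior: 0.1179 → Posterior: 0.4257


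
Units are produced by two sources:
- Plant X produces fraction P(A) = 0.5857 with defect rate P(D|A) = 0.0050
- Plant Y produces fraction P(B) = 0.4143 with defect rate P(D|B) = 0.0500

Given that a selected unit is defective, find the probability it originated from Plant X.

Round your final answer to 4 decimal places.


Let A = from Plant X, D = defective

Given:
- P(A) = 0.5857, P(B) = 0.4143
- P(D|A) = 0.0050, P(D|B) = 0.0500

Step 1: Find P(D)
P(D) = P(D|A)P(A) + P(D|B)P(B)
     = 0.0050 × 0.5857 + 0.0500 × 0.4143
     = 0.00292850 + 0.02071500
     = 0.02364350

Step 2: Apply Bayes' theorem
P(A|D) = P(D|A)P(A) / P(D)
       = 0.00292850 / 0.02364350
       = 0.1239


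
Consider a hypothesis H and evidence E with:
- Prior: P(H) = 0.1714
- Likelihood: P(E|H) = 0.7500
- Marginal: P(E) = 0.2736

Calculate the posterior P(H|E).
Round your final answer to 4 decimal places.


Using Bayes' theorem:

P(H|E) = P(E|H) × P(H) / P(E)
       = 0.7500 × 0.1714 / 0.2736
       = 0.12855000 / 0.2736
       = 0.4698

The evidence strengthens our belief in H.
Prior: 0.1714 → Posterior: 0.4698


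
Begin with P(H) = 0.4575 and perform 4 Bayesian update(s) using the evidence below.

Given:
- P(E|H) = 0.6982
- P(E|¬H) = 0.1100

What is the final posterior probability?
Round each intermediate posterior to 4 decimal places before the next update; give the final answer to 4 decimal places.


Sequential Bayesian updating:

Initial prior: P(H) = 0.4575

Update 1:
  P(E) = 0.6982 × 0.4575 + 0.1100 × 0.5425 = 0.31942650 + 0.05967500 = 0.37910150
  P(H|E) = 0.31942650 / 0.37910150 = 0.8426

Update 2:
  P(E) = 0.6982 × 0.8426 + 0.1100 × 0.1574 = 0.58830332 + 0.01731400 = 0.60561732
  P(H|E) = 0.58830332 / 0.60561732 = 0.9714

Update 3:
  P(E) = 0.6982 × 0.9714 + 0.1100 × 0.0286 = 0.67823148 + 0.00314600 = 0.68137748
  P(H|E) = 0.67823148 / 0.68137748 = 0.9954

Update 4:
  P(E) = 0.6982 × 0.9954 + 0.1100 × 0.0046 = 0.69498828 + 0.00050600 = 0.69549428
  P(H|E) = 0.69498828 / 0.69549428 = 0.9993

Final posterior: 0.9993


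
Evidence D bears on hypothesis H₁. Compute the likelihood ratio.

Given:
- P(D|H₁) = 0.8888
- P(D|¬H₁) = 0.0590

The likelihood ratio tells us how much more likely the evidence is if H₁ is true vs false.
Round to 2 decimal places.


Likelihood Ratio (LR) = P(D|H₁) / P(D|¬H₁)

LR = 0.8888 / 0.0590
   = 15.06

The evidence is 15.06 times more likely if H₁ is true than if H₁ is false.
LR > 1, so observing D raises the odds in favor of H₁.


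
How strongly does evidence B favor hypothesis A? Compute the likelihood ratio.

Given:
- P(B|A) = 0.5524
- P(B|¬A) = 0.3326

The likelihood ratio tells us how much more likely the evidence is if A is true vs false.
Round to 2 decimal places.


Likelihood Ratio (LR) = P(B|A) / P(B|¬A)

LR = 0.5524 / 0.3326
   = 1.66

The evidence is 1.66 times more likely if A is true than if A is false.
LR > 1, so observing B raises the odds in favor of A.


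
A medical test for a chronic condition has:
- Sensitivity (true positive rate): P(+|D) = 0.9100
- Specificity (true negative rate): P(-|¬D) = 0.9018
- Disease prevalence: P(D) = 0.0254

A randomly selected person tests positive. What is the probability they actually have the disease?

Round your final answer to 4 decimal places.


Let D = has disease, + = positive test

Given:
- P(D) = 0.0254 (prevalence)
- P(+|D) = 0.9100 (sensitivity)
- P(-|¬D) = 0.9018 (specificity)
- P(+|¬D) = 0.0982 (false positive rate = 1 - specificity)

Step 1: Find P(+)
P(+) = P(+|D)P(D) + P(+|¬D)P(¬D)
     = 0.9100 × 0.0254 + 0.0982 × 0.9746
     = 0.02311400 + 0.09570572
     = 0.11881972

Step 2: Apply Bayes' theorem for P(D|+)
P(D|+) = P(+|D)P(D) / P(+)
       = 0.02311400 / 0.11881972
       = 0.1945


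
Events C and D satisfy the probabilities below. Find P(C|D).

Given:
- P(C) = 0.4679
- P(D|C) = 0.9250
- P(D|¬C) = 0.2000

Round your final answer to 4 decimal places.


Bayes' theorem: P(C|D) = P(D|C) × P(C) / P(D)

Step 1: Calculate P(D) using law of total probability
P(D) = P(D|C)P(C) + P(D|¬C)P(¬C)
     = 0.9250 × 0.4679 + 0.2000 × 0.5321
     = 0.43280750 + 0.10642000
     = 0.53922750

Step 2: Apply Bayes' theorem
P(C|D) = P(D|C) × P(C) / P(D)
       = 0.43280750 / 0.53922750
       = 0.8026


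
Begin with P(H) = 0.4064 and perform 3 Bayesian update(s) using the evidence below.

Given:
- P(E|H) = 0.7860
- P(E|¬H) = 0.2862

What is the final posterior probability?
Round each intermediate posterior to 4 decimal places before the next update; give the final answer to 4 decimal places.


Sequential Bayesian updating:

Initial prior: P(H) = 0.4064

Update 1:
  P(E) = 0.7860 × 0.4064 + 0.2862 × 0.5936 = 0.31943040 + 0.16988832 = 0.48931872
  P(H|E) = 0.31943040 / 0.48931872 = 0.6528

Update 2:
  P(E) = 0.7860 × 0.6528 + 0.2862 × 0.3472 = 0.51310080 + 0.09936864 = 0.61246944
  P(H|E) = 0.51310080 / 0.61246944 = 0.8378

Update 3:
  P(E) = 0.7860 × 0.8378 + 0.2862 × 0.1622 = 0.65851080 + 0.04642164 = 0.70493244
  P(H|E) = 0.65851080 / 0.70493244 = 0.9341

Final posterior: 0.9341


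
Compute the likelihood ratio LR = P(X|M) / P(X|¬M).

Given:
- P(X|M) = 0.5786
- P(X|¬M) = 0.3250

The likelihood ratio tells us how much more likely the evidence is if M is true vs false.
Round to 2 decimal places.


Likelihood Ratio (LR) = P(X|M) / P(X|¬M)

LR = 0.5786 / 0.3250
   = 1.78

The evidence is 1.78 times more likely if M is true than if M is false.
Since LR > 1, the evidence supports M over ¬M.


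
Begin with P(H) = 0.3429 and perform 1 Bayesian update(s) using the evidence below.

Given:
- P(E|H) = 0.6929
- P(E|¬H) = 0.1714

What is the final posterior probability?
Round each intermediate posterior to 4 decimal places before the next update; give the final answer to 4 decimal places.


Sequential Bayesian updating:

Initial prior: P(H) = 0.3429

Update 1:
  P(E) = 0.6929 × 0.3429 + 0.1714 × 0.6571 = 0.23759541 + 0.11262694 = 0.35022235
  P(H|E) = 0.23759541 / 0.35022235 = 0.6784

Final posterior: 0.6784


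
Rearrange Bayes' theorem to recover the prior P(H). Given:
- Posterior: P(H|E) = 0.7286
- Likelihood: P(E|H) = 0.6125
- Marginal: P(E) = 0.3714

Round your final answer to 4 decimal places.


From Bayes' theorem: P(H|E) = P(E|H) × P(H) / P(E)

Rearranging for P(H):
P(H) = P(H|E) × P(E) / P(E|H)
     = 0.7286 × 0.3714 / 0.6125
     = 0.27060204 / 0.6125
     = 0.4418


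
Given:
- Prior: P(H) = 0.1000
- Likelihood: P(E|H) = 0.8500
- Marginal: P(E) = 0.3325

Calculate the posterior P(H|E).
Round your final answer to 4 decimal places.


Using Bayes' theorem:

P(H|E) = P(E|H) × P(H) / P(E)
       = 0.8500 × 0.1000 / 0.3325
       = 0.08500000 / 0.3325
       = 0.2556

The evidence strengthens our belief in H.
Prior: 0.1000 → Posterior: 0.2556


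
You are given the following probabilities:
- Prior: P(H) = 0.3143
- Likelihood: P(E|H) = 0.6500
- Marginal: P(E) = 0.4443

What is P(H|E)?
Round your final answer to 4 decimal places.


Using Bayes' theorem:

P(H|E) = P(E|H) × P(H) / P(E)
       = 0.6500 × 0.3143 / 0.4443
       = 0.20429500 / 0.4443
       = 0.4598

The evidence strengthens our belief in H.
Prior: 0.3143 → Posterior: 0.4598


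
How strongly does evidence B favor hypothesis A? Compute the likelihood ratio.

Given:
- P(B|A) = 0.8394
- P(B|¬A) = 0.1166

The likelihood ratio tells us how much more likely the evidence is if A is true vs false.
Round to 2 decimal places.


Likelihood Ratio (LR) = P(B|A) / P(B|¬A)

LR = 0.8394 / 0.1166
   = 7.20

The evidence is 7.20 times more likely if A is true than if A is false.
LR > 1, so observing B raises the odds in favor of A.


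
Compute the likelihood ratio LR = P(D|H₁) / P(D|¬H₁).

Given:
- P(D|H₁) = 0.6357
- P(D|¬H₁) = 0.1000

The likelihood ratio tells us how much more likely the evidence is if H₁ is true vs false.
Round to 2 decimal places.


Likelihood Ratio (LR) = P(D|H₁) / P(D|¬H₁)

LR = 0.6357 / 0.1000
   = 6.36

The evidence is 6.36 times more likely if H₁ is true than if H₁ is false.
Because LR exceeds 1, D is evidence for H₁.


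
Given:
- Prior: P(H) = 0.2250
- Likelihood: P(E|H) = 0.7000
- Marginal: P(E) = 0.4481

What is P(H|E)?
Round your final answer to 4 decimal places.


Using Bayes' theorem:

P(H|E) = P(E|H) × P(H) / P(E)
       = 0.7000 × 0.2250 / 0.4481
       = 0.15750000 / 0.4481
       = 0.3515

The evidence strengthens our belief in H.
Prior: 0.2250 → Posterior: 0.3515


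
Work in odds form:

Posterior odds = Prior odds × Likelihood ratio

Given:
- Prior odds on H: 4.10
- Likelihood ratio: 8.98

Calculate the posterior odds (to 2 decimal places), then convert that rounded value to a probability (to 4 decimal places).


Step 1: Calculate posterior odds
Posterior odds = Prior odds × LR
               = 4.10 × 8.98
               = 36.82

Step 2: Convert to probability
P(H|E) = Posterior odds / (1 + Posterior odds)
       = 36.82 / (1 + 36.82)
       = 36.82 / 37.82
       = 0.9736

The evidence increased P(H) from 0.8039 to 0.9736.


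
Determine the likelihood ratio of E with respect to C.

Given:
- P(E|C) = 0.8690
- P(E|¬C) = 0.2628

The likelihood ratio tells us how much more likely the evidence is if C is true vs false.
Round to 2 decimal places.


Likelihood Ratio (LR) = P(E|C) / P(E|¬C)

LR = 0.8690 / 0.2628
   = 3.31

The evidence is 3.31 times more likely if C is true than if C is false.
LR > 1, so observing E raises the odds in favor of C.


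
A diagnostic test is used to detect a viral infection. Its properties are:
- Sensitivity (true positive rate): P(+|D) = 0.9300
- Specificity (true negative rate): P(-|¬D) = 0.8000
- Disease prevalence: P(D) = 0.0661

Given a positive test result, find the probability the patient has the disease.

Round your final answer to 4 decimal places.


Let D = has disease, + = positive test

Given:
- P(D) = 0.0661 (prevalence)
- P(+|D) = 0.9300 (sensitivity)
- P(-|¬D) = 0.8000 (specificity)
- P(+|¬D) = 0.2000 (false positive rate = 1 - specificity)

Step 1: Find P(+)
P(+) = P(+|D)P(D) + P(+|¬D)P(¬D)
     = 0.9300 × 0.0661 + 0.2000 × 0.9339
     = 0.06147300 + 0.18678000
     = 0.24825300

Step 2: Apply Bayes' theorem for P(D|+)
P(D|+) = P(+|D)P(D) / P(+)
       = 0.06147300 / 0.24825300
       = 0.2476


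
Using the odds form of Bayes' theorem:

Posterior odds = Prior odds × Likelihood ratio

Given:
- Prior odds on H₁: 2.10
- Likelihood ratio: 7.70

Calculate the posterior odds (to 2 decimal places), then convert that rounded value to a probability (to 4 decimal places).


Step 1: Calculate posterior odds
Posterior odds = Prior odds × LR
               = 2.10 × 7.70
               = 16.17

Step 2: Convert to probability
P(H₁|E) = Posterior odds / (1 + Posterior odds)
       = 16.17 / (1 + 16.17)
       = 16.17 / 17.17
       = 0.9418

The evidence increased P(H₁) from 0.6774 to 0.9418.


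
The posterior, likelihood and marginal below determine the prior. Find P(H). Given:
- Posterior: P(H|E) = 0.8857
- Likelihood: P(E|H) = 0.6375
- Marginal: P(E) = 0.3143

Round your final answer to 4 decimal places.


From Bayes' theorem: P(H|E) = P(E|H) × P(H) / P(E)

Rearranging for P(H):
P(H) = P(H|E) × P(E) / P(E|H)
     = 0.8857 × 0.3143 / 0.6375
     = 0.27837551 / 0.6375
     = 0.4367


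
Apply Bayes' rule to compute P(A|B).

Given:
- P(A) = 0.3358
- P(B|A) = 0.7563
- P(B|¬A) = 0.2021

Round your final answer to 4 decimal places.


Bayes' theorem: P(A|B) = P(B|A) × P(A) / P(B)

Step 1: Calculate P(B) using law of total probability
P(B) = P(B|A)P(A) + P(B|¬A)P(¬A)
     = 0.7563 × 0.3358 + 0.2021 × 0.6642
     = 0.25396554 + 0.13423482
     = 0.38820036

Step 2: Apply Bayes' theorem
P(A|B) = P(B|A) × P(A) / P(B)
       = 0.25396554 / 0.38820036
       = 0.6542


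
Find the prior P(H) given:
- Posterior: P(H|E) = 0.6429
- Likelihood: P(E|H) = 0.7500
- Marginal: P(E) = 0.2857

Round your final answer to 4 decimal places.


From Bayes' theorem: P(H|E) = P(E|H) × P(H) / P(E)

Rearranging for P(H):
P(H) = P(H|E) × P(E) / P(E|H)
     = 0.6429 × 0.2857 / 0.7500
     = 0.18367653 / 0.7500
     = 0.2449


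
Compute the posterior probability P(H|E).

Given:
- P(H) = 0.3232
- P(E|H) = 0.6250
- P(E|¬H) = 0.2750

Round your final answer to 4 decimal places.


Bayes' theorem: P(H|E) = P(E|H) × P(H) / P(E)

Step 1: Calculate P(E) using law of total probability
P(E) = P(E|H)P(H) + P(E|¬H)P(¬H)
     = 0.6250 × 0.3232 + 0.2750 × 0.6768
     = 0.20200000 + 0.18612000
     = 0.38812000

Step 2: Apply Bayes' theorem
P(H|E) = P(E|H) × P(H) / P(E)
       = 0.20200000 / 0.38812000
       = 0.5205


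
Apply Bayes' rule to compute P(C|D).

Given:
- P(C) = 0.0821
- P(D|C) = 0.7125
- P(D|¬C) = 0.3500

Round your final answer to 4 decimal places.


Bayes' theorem: P(C|D) = P(D|C) × P(C) / P(D)

Step 1: Calculate P(D) using law of total probability
P(D) = P(D|C)P(C) + P(D|¬C)P(¬C)
     = 0.7125 × 0.0821 + 0.3500 × 0.9179
     = 0.05849625 + 0.32126500
     = 0.37976125

Step 2: Apply Bayes' theorem
P(C|D) = P(D|C) × P(C) / P(D)
       = 0.05849625 / 0.37976125
       = 0.1540


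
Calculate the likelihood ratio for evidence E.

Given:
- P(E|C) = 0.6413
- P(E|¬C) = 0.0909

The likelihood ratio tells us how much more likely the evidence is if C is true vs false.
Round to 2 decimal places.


Likelihood Ratio (LR) = P(E|C) / P(E|¬C)

LR = 0.6413 / 0.0909
   = 7.06

The evidence is 7.06 times more likely if C is true than if C is false.
Since LR > 1, the evidence supports C over ¬C.


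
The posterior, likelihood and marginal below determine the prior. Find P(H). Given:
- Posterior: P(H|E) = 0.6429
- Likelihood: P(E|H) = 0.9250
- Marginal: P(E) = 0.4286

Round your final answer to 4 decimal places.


From Bayes' theorem: P(H|E) = P(E|H) × P(H) / P(E)

Rearranging for P(H):
P(H) = P(H|E) × P(E) / P(E|H)
     = 0.6429 × 0.4286 / 0.9250
     = 0.27554694 / 0.9250
     = 0.2979


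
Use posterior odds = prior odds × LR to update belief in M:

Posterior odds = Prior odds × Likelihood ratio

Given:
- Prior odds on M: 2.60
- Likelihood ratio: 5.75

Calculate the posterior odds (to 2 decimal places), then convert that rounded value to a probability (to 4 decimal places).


Step 1: Calculate posterior odds
Posterior odds = Prior odds × LR
               = 2.60 × 5.75
               = 14.95

Step 2: Convert to probability
P(M|E) = Posterior odds / (1 + Posterior odds)
       = 14.95 / (1 + 14.95)
       = 14.95 / 15.95
       = 0.9373

The evidence increased P(M) from 0.7222 to 0.9373.


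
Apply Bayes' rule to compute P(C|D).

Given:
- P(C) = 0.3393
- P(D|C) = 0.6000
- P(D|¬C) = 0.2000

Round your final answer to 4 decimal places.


Bayes' theorem: P(C|D) = P(D|C) × P(C) / P(D)

Step 1: Calculate P(D) using law of total probability
P(D) = P(D|C)P(C) + P(D|¬C)P(¬C)
     = 0.6000 × 0.3393 + 0.2000 × 0.6607
     = 0.20358000 + 0.13214000
     = 0.33572000

Step 2: Apply Bayes' theorem
P(C|D) = P(D|C) × P(C) / P(D)
       = 0.20358000 / 0.33572000
       = 0.6064


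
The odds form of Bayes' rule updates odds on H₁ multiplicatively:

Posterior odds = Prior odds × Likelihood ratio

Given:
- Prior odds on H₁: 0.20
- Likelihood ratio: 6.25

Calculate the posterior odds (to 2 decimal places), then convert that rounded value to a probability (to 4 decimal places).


Step 1: Calculate posterior odds
Posterior odds = Prior odds × LR
               = 0.20 × 6.25
               = 1.25

Step 2: Convert to probability
P(H₁|E) = Posterior odds / (1 + Posterior odds)
       = 1.25 / (1 + 1.25)
       = 1.25 / 2.25
       = 0.5556

The evidence increased P(H₁) from 0.1667 to 0.5556.


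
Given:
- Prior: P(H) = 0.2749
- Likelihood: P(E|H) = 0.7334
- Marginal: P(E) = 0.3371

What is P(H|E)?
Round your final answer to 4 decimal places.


Using Bayes' theorem:

P(H|E) = P(E|H) × P(H) / P(E)
       = 0.7334 × 0.2749 / 0.3371
       = 0.20161166 / 0.3371
       = 0.5981

The evidence strengthens our belief in H.
Prior: 0.2749 → Posterior: 0.5981


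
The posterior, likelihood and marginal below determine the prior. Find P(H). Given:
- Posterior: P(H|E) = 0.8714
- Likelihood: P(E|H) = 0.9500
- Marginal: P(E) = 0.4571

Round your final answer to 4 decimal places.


From Bayes' theorem: P(H|E) = P(E|H) × P(H) / P(E)

Rearranging for P(H):
P(H) = P(H|E) × P(E) / P(E|H)
     = 0.8714 × 0.4571 / 0.9500
     = 0.39831694 / 0.9500
     = 0.4193


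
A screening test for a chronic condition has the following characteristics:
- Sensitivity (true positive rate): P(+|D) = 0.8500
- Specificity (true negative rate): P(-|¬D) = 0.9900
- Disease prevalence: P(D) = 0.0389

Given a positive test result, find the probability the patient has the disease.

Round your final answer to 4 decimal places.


Let D = has disease, + = positive test

Given:
- P(D) = 0.0389 (prevalence)
- P(+|D) = 0.8500 (sensitivity)
- P(-|¬D) = 0.9900 (specificity)
- P(+|¬D) = 0.0100 (false positive rate = 1 - specificity)

Step 1: Find P(+)
P(+) = P(+|D)P(D) + P(+|¬D)P(¬D)
     = 0.8500 × 0.0389 + 0.0100 × 0.9611
     = 0.03306500 + 0.00961100
     = 0.04267600

Step 2: Apply Bayes' theorem for P(D|+)
P(D|+) = P(+|D)P(D) / P(+)
       = 0.03306500 / 0.04267600
       = 0.7748


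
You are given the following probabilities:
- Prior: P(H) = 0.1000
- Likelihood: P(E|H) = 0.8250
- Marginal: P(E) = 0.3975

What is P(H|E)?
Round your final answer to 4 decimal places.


Using Bayes' theorem:

P(H|E) = P(E|H) × P(H) / P(E)
       = 0.8250 × 0.1000 / 0.3975
       = 0.08250000 / 0.3975
       = 0.2075

The evidence strengthens our belief in H.
Prior: 0.1000 → Posterior: 0.2075


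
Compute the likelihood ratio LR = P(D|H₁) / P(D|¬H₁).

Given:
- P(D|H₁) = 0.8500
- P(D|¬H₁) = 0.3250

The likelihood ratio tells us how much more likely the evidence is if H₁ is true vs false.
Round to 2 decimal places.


Likelihood Ratio (LR) = P(D|H₁) / P(D|¬H₁)

LR = 0.8500 / 0.3250
   = 2.62

The evidence is 2.62 times more likely if H₁ is true than if H₁ is false.
Since LR > 1, the evidence supports H₁ over ¬H₁.


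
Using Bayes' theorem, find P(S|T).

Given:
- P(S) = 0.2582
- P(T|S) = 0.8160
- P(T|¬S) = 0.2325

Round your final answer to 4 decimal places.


Bayes' theorem: P(S|T) = P(T|S) × P(S) / P(T)

Step 1: Calculate P(T) using law of total probability
P(T) = P(T|S)P(S) + P(T|¬S)P(¬S)
     = 0.8160 × 0.2582 + 0.2325 × 0.7418
     = 0.21069120 + 0.17246850
     = 0.38315970

Step 2: Apply Bayes' theorem
P(S|T) = P(T|S) × P(S) / P(T)
       = 0.21069120 / 0.38315970
       = 0.5499


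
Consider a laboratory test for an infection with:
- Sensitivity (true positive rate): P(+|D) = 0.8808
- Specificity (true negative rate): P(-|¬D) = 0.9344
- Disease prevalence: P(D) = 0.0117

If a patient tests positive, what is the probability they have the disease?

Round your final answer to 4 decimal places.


Let D = has disease, + = positive test

Given:
- P(D) = 0.0117 (prevalence)
- P(+|D) = 0.8808 (sensitivity)
- P(-|¬D) = 0.9344 (specificity)
- P(+|¬D) = 0.0656 (false positive rate = 1 - specificity)

Step 1: Find P(+)
P(+) = P(+|D)P(D) + P(+|¬D)P(¬D)
     = 0.8808 × 0.0117 + 0.0656 × 0.9883
     = 0.01030536 + 0.06483248
     = 0.07513784

Step 2: Apply Bayes' theorem for P(D|+)
P(D|+) = P(+|D)P(D) / P(+)
       = 0.01030536 / 0.07513784
       = 0.1372


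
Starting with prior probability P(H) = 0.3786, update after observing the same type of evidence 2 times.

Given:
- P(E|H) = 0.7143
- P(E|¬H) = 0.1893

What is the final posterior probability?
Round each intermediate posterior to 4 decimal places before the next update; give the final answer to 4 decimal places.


Sequential Bayesian updating:

Initial prior: P(H) = 0.3786

Update 1:
  P(E) = 0.7143 × 0.3786 + 0.1893 × 0.6214 = 0.27043398 + 0.11763102 = 0.38806500
  P(H|E) = 0.27043398 / 0.38806500 = 0.6969

Update 2:
  P(E) = 0.7143 × 0.6969 + 0.1893 × 0.3031 = 0.49779567 + 0.05737683 = 0.55517250
  P(H|E) = 0.49779567 / 0.55517250 = 0.8967

Final posterior: 0.8967


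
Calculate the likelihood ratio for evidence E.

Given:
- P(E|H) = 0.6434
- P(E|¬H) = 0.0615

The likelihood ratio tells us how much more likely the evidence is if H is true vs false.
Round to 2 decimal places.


Likelihood Ratio (LR) = P(E|H) / P(E|¬H)

LR = 0.6434 / 0.0615
   = 10.46

The evidence is 10.46 times more likely if H is true than if H is false.
Because LR exceeds 1, E is evidence for H.


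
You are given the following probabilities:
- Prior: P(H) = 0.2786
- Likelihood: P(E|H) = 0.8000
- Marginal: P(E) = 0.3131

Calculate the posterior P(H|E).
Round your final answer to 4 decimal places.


Using Bayes' theorem:

P(H|E) = P(E|H) × P(H) / P(E)
       = 0.8000 × 0.2786 / 0.3131
       = 0.22288000 / 0.3131
       = 0.7118

The evidence strengthens our belief in H.
Prior: 0.2786 → Posterior: 0.7118


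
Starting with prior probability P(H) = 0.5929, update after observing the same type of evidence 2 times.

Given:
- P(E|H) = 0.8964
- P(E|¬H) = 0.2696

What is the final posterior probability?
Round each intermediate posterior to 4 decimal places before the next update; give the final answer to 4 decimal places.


Sequential Bayesian updating:

Initial prior: P(H) = 0.5929

Update 1:
  P(E) = 0.8964 × 0.5929 + 0.2696 × 0.4071 = 0.53147556 + 0.10975416 = 0.64122972
  P(H|E) = 0.53147556 / 0.64122972 = 0.8288

Update 2:
  P(E) = 0.8964 × 0.8288 + 0.2696 × 0.1712 = 0.74293632 + 0.04615552 = 0.78909184
  P(H|E) = 0.74293632 / 0.78909184 = 0.9415

Final posterior: 0.9415


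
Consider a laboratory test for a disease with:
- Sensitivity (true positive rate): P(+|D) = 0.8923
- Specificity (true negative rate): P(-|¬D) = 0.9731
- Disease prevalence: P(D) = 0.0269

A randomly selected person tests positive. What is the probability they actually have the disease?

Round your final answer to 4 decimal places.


Let D = has disease, + = positive test

Given:
- P(D) = 0.0269 (prevalence)
- P(+|D) = 0.8923 (sensitivity)
- P(-|¬D) = 0.9731 (specificity)
- P(+|¬D) = 0.0269 (false positive rate = 1 - specificity)

Step 1: Find P(+)
P(+) = P(+|D)P(D) + P(+|¬D)P(¬D)
     = 0.8923 × 0.0269 + 0.0269 × 0.9731
     = 0.02400287 + 0.02617639
     = 0.05017926

Step 2: Apply Bayes' theorem for P(D|+)
P(D|+) = P(+|D)P(D) / P(+)
       = 0.02400287 / 0.05017926
       = 0.4783


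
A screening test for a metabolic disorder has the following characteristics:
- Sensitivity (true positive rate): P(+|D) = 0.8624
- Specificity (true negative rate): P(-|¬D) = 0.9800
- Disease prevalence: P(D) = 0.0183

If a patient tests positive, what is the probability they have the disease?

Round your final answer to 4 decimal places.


Let D = has disease, + = positive test

Given:
- P(D) = 0.0183 (prevalence)
- P(+|D) = 0.8624 (sensitivity)
- P(-|¬D) = 0.9800 (specificity)
- P(+|¬D) = 0.0200 (false positive rate = 1 - specificity)

Step 1: Find P(+)
P(+) = P(+|D)P(D) + P(+|¬D)P(¬D)
     = 0.8624 × 0.0183 + 0.0200 × 0.9817
     = 0.01578192 + 0.01963400
     = 0.03541592

Step 2: Apply Bayes' theorem for P(D|+)
P(D|+) = P(+|D)P(D) / P(+)
       = 0.01578192 / 0.03541592
       = 0.4456


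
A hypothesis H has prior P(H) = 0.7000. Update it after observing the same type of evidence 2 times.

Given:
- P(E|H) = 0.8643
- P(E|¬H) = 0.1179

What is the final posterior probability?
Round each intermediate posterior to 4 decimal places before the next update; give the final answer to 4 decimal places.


Sequential Bayesian updating:

Initial prior: P(H) = 0.7000

Update 1:
  P(E) = 0.8643 × 0.7000 + 0.1179 × 0.3000 = 0.60501000 + 0.03537000 = 0.64038000
  P(H|E) = 0.60501000 / 0.64038000 = 0.9448

Update 2:
  P(E) = 0.8643 × 0.9448 + 0.1179 × 0.0552 = 0.81659064 + 0.00650808 = 0.82309872
  P(H|E) = 0.81659064 / 0.82309872 = 0.9921

Final posterior: 0.9921


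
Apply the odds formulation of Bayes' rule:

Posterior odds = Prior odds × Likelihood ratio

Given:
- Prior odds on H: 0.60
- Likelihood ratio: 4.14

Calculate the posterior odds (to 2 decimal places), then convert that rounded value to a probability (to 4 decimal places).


Step 1: Calculate posterior odds
Posterior odds = Prior odds × LR
               = 0.60 × 4.14
               = 2.48

Step 2: Convert to probability
P(H|E) = Posterior odds / (1 + Posterior odds)
       = 2.48 / (1 + 2.48)
       = 2.48 / 3.48
       = 0.7126

The evidence increased P(H) from 0.3750 to 0.7126.


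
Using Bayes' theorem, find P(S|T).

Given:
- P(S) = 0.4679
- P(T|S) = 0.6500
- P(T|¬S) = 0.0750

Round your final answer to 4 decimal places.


Bayes' theorem: P(S|T) = P(T|S) × P(S) / P(T)

Step 1: Calculate P(T) using law of total probability
P(T) = P(T|S)P(S) + P(T|¬S)P(¬S)
     = 0.6500 × 0.4679 + 0.0750 × 0.5321
     = 0.30413500 + 0.03990750
     = 0.34404250

Step 2: Apply Bayes' theorem
P(S|T) = P(T|S) × P(S) / P(T)
       = 0.30413500 / 0.34404250
       = 0.8840


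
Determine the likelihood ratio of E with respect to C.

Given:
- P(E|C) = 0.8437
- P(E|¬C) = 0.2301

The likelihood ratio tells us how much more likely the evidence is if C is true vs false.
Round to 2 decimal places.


Likelihood Ratio (LR) = P(E|C) / P(E|¬C)

LR = 0.8437 / 0.2301
   = 3.67

The evidence is 3.67 times more likely if C is true than if C is false.
Since LR > 1, the evidence supports C over ¬C.


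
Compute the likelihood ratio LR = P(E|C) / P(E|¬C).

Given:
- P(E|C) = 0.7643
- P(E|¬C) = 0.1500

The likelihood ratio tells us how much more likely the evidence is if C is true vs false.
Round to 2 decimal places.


Likelihood Ratio (LR) = P(E|C) / P(E|¬C)

LR = 0.7643 / 0.1500
   = 5.10

The evidence is 5.10 times more likely if C is true than if C is false.
LR > 1, so observing E raises the odds in favor of C.


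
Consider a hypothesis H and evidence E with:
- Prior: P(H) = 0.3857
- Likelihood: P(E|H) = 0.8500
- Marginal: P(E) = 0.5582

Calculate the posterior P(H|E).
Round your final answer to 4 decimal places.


Using Bayes' theorem:

P(H|E) = P(E|H) × P(H) / P(E)
       = 0.8500 × 0.3857 / 0.5582
       = 0.32784500 / 0.5582
       = 0.5873

The evidence strengthens our belief in H.
Prior: 0.3857 → Posterior: 0.5873


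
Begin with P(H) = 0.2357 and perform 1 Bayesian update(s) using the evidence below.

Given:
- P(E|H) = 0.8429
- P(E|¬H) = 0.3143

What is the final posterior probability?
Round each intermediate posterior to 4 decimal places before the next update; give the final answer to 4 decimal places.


Sequential Bayesian updating:

Initial prior: P(H) = 0.2357

Update 1:
  P(E) = 0.8429 × 0.2357 + 0.3143 × 0.7643 = 0.19867153 + 0.24021949 = 0.43889102
  P(H|E) = 0.19867153 / 0.43889102 = 0.4527

Final posterior: 0.4527


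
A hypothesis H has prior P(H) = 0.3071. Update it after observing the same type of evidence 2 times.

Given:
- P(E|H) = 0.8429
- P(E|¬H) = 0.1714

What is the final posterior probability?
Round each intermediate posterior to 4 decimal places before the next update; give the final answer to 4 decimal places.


Sequential Bayesian updating:

Initial prior: P(H) = 0.3071

Update 1:
  P(E) = 0.8429 × 0.3071 + 0.1714 × 0.6929 = 0.25885459 + 0.11876306 = 0.37761765
  P(H|E) = 0.25885459 / 0.37761765 = 0.6855

Update 2:
  P(E) = 0.8429 × 0.6855 + 0.1714 × 0.3145 = 0.57780795 + 0.05390530 = 0.63171325
  P(H|E) = 0.57780795 / 0.63171325 = 0.9147

Final posterior: 0.9147


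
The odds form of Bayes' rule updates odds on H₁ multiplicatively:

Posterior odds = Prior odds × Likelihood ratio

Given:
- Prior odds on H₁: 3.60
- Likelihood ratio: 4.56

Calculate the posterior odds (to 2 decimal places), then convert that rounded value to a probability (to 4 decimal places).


Step 1: Calculate posterior odds
Posterior odds = Prior odds × LR
               = 3.60 × 4.56
               = 16.42

Step 2: Convert to probability
P(H₁|E) = Posterior odds / (1 + Posterior odds)
       = 16.42 / (1 + 16.42)
       = 16.42 / 17.42
       = 0.9426

The evidence increased P(H₁) from 0.7826 to 0.9426.


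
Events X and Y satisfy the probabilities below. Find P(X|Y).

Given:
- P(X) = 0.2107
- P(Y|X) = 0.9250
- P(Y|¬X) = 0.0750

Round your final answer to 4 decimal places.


Bayes' theorem: P(X|Y) = P(Y|X) × P(X) / P(Y)

Step 1: Calculate P(Y) using law of total probability
P(Y) = P(Y|X)P(X) + P(Y|¬X)P(¬X)
     = 0.9250 × 0.2107 + 0.0750 × 0.7893
     = 0.19489750 + 0.05919750
     = 0.25409500

Step 2: Apply Bayes' theorem
P(X|Y) = P(Y|X) × P(X) / P(Y)
       = 0.19489750 / 0.25409500
       = 0.7670


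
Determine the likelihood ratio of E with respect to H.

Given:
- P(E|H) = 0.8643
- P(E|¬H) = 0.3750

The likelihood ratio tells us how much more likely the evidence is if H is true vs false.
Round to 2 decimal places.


Likelihood Ratio (LR) = P(E|H) / P(E|¬H)

LR = 0.8643 / 0.3750
   = 2.30

The evidence is 2.30 times more likely if H is true than if H is false.
Since LR > 1, the evidence supports H over ¬H.


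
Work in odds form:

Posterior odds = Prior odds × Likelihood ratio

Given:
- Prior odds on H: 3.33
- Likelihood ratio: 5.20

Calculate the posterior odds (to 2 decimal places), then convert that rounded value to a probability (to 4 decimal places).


Step 1: Calculate posterior odds
Posterior odds = Prior odds × LR
               = 3.33 × 5.20
               = 17.32

Step 2: Convert to probability
P(H|E) = Posterior odds / (1 + Posterior odds)
       = 17.32 / (1 + 17.32)
       = 17.32 / 18.32
       = 0.9454

The evidence increased P(H) from 0.7691 to 0.9454.


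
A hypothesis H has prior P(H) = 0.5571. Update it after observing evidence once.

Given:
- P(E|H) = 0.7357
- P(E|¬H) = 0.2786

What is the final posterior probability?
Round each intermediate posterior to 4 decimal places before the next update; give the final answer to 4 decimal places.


Sequential Bayesian updating:

Initial prior: P(H) = 0.5571

Update 1:
  P(E) = 0.7357 × 0.5571 + 0.2786 × 0.4429 = 0.40985847 + 0.12339194 = 0.53325041
  P(H|E) = 0.40985847 / 0.53325041 = 0.7686

Final posterior: 0.7686


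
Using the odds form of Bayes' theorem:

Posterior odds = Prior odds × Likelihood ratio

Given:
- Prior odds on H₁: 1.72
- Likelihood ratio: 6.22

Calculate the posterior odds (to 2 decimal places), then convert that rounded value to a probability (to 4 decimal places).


Step 1: Calculate posterior odds
Posterior odds = Prior odds × LR
               = 1.72 × 6.22
               = 10.70

Step 2: Convert to probability
P(H₁|E) = Posterior odds / (1 + Posterior odds)
       = 10.70 / (1 + 10.70)
       = 10.70 / 11.70
       = 0.9145

The evidence increased P(H₁) from 0.6324 to 0.9145.


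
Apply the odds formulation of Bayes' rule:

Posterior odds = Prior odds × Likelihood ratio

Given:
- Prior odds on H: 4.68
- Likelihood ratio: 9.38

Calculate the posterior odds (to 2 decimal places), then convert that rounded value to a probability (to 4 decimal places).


Step 1: Calculate posterior odds
Posterior odds = Prior odds × LR
               = 4.68 × 9.38
               = 43.90

Step 2: Convert to probability
P(H|E) = Posterior odds / (1 + Posterior odds)
       = 43.90 / (1 + 43.90)
       = 43.90 / 44.90
       = 0.9777

The evidence increased P(H) from 0.8239 to 0.9777.


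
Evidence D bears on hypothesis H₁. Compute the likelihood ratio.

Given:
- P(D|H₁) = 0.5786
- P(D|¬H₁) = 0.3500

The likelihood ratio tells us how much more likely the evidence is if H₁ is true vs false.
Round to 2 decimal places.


Likelihood Ratio (LR) = P(D|H₁) / P(D|¬H₁)

LR = 0.5786 / 0.3500
   = 1.65

The evidence is 1.65 times more likely if H₁ is true than if H₁ is false.
Since LR > 1, the evidence supports H₁ over ¬H₁.


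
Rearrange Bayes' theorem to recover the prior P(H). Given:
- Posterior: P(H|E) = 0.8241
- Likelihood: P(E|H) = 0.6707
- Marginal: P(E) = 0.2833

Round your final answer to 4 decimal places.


From Bayes' theorem: P(H|E) = P(E|H) × P(H) / P(E)

Rearranging for P(H):
P(H) = P(H|E) × P(E) / P(E|H)
     = 0.8241 × 0.2833 / 0.6707
     = 0.23346753 / 0.6707
     = 0.3481


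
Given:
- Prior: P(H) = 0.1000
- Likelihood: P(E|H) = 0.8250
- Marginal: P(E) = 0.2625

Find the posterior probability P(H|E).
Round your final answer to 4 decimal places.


Using Bayes' theorem:

P(H|E) = P(E|H) × P(H) / P(E)
       = 0.8250 × 0.1000 / 0.2625
       = 0.08250000 / 0.2625
       = 0.3143

The evidence strengthens our belief in H.
Prior: 0.1000 → Posterior: 0.3143


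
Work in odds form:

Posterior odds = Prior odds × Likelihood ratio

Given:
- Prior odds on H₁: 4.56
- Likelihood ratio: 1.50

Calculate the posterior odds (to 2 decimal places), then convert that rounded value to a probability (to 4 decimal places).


Step 1: Calculate posterior odds
Posterior odds = Prior odds × LR
               = 4.56 × 1.50
               = 6.84

Step 2: Convert to probability
P(H₁|E) = Posterior odds / (1 + Posterior odds)
       = 6.84 / (1 + 6.84)
       = 6.84 / 7.84
       = 0.8724

The evidence increased P(H₁) from 0.8201 to 0.8724.


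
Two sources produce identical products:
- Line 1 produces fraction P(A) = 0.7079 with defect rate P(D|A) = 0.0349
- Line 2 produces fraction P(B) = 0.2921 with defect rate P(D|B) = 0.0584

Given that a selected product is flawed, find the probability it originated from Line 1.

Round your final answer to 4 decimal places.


Let A = from Line 1, D = flawed

Given:
- P(A) = 0.7079, P(B) = 0.2921
- P(D|A) = 0.0349, P(D|B) = 0.0584

Step 1: Find P(D)
P(D) = P(D|A)P(A) + P(D|B)P(B)
     = 0.0349 × 0.7079 + 0.0584 × 0.2921
     = 0.02470571 + 0.01705864
     = 0.04176435

Step 2: Apply Bayes' theorem
P(A|D) = P(D|A)P(A) / P(D)
       = 0.02470571 / 0.04176435
       = 0.5916


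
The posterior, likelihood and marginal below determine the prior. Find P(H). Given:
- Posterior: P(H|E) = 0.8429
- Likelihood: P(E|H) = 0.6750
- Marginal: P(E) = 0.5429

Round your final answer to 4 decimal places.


From Bayes' theorem: P(H|E) = P(E|H) × P(H) / P(E)

Rearranging for P(H):
P(H) = P(H|E) × P(E) / P(E|H)
     = 0.8429 × 0.5429 / 0.6750
     = 0.45761041 / 0.6750
     = 0.6779


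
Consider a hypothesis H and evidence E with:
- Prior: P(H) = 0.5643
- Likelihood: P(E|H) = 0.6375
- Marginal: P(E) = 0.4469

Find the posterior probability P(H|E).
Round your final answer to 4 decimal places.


Using Bayes' theorem:

P(H|E) = P(E|H) × P(H) / P(E)
       = 0.6375 × 0.5643 / 0.4469
       = 0.35974125 / 0.4469
       = 0.8050

The evidence strengthens our belief in H.
Prior: 0.5643 → Posterior: 0.8050


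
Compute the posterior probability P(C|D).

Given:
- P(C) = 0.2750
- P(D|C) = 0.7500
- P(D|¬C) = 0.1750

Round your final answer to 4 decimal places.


Bayes' theorem: P(C|D) = P(D|C) × P(C) / P(D)

Step 1: Calculate P(D) using law of total probability
P(D) = P(D|C)P(C) + P(D|¬C)P(¬C)
     = 0.7500 × 0.2750 + 0.1750 × 0.7250
     = 0.20625000 + 0.12687500
     = 0.33312500

Step 2: Apply Bayes' theorem
P(C|D) = P(D|C) × P(C) / P(D)
       = 0.20625000 / 0.33312500
       = 0.6191


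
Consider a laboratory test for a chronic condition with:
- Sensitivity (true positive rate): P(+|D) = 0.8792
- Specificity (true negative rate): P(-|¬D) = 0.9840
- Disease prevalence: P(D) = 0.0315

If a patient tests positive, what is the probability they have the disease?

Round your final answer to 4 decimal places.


Let D = has disease, + = positive test

Given:
- P(D) = 0.0315 (prevalence)
- P(+|D) = 0.8792 (sensitivity)
- P(-|¬D) = 0.9840 (specificity)
- P(+|¬D) = 0.0160 (false positive rate = 1 - specificity)

Step 1: Find P(+)
P(+) = P(+|D)P(D) + P(+|¬D)P(¬D)
     = 0.8792 × 0.0315 + 0.0160 × 0.9685
     = 0.02769480 + 0.01549600
     = 0.04319080

Step 2: Apply Bayes' theorem for P(D|+)
P(D|+) = P(+|D)P(D) / P(+)
       = 0.02769480 / 0.04319080
       = 0.6412


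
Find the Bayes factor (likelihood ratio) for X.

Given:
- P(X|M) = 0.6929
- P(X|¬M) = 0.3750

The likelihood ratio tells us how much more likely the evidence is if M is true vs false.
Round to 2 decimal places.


Likelihood Ratio (LR) = P(X|M) / P(X|¬M)

LR = 0.6929 / 0.3750
   = 1.85

The evidence is 1.85 times more likely if M is true than if M is false.
Because LR exceeds 1, X is evidence for M.


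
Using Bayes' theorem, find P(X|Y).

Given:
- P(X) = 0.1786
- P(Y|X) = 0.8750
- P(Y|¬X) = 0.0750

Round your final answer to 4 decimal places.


Bayes' theorem: P(X|Y) = P(Y|X) × P(X) / P(Y)

Step 1: Calculate P(Y) using law of total probability
P(Y) = P(Y|X)P(X) + P(Y|¬X)P(¬X)
     = 0.8750 × 0.1786 + 0.0750 × 0.8214
     = 0.15627500 + 0.06160500
     = 0.21788000

Step 2: Apply Bayes' theorem
P(X|Y) = P(Y|X) × P(X) / P(Y)
       = 0.15627500 / 0.21788000
       = 0.7173


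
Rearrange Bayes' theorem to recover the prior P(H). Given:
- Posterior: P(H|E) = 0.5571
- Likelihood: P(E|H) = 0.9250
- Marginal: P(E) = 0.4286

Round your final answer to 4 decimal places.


From Bayes' theorem: P(H|E) = P(E|H) × P(H) / P(E)

Rearranging for P(H):
P(H) = P(H|E) × P(E) / P(E|H)
     = 0.5571 × 0.4286 / 0.9250
     = 0.23877306 / 0.9250
     = 0.2581


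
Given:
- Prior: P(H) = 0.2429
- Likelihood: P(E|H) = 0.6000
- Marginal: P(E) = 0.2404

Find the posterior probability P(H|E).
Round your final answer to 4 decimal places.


Using Bayes' theorem:

P(H|E) = P(E|H) × P(H) / P(E)
       = 0.6000 × 0.2429 / 0.2404
       = 0.14574000 / 0.2404
       = 0.6062

The evidence strengthens our belief in H.
Prior: 0.2429 → Posterior: 0.6062


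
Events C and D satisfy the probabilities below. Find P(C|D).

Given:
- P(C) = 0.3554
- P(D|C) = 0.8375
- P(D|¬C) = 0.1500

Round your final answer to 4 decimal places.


Bayes' theorem: P(C|D) = P(D|C) × P(C) / P(D)

Step 1: Calculate P(D) using law of total probability
P(D) = P(D|C)P(C) + P(D|¬C)P(¬C)
     = 0.8375 × 0.3554 + 0.1500 × 0.6446
     = 0.29764750 + 0.09669000
     = 0.39433750

Step 2: Apply Bayes' theorem
P(C|D) = P(D|C) × P(C) / P(D)
       = 0.29764750 / 0.39433750
       = 0.7548
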